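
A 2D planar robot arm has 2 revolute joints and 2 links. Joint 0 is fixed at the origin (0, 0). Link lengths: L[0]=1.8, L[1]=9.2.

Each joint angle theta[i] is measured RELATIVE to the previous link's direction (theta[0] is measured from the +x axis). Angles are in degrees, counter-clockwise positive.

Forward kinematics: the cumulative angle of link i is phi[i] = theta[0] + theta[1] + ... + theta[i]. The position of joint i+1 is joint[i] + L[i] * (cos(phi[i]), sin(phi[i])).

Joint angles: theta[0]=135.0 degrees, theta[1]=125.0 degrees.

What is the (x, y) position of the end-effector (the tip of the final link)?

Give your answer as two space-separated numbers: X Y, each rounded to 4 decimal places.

joint[0] = (0.0000, 0.0000)  (base)
link 0: phi[0] = 135 = 135 deg
  cos(135 deg) = -0.7071, sin(135 deg) = 0.7071
  joint[1] = (0.0000, 0.0000) + 1.8 * (-0.7071, 0.7071) = (0.0000 + -1.2728, 0.0000 + 1.2728) = (-1.2728, 1.2728)
link 1: phi[1] = 135 + 125 = 260 deg
  cos(260 deg) = -0.1736, sin(260 deg) = -0.9848
  joint[2] = (-1.2728, 1.2728) + 9.2 * (-0.1736, -0.9848) = (-1.2728 + -1.5976, 1.2728 + -9.0602) = (-2.8704, -7.7874)
End effector: (-2.8704, -7.7874)

Answer: -2.8704 -7.7874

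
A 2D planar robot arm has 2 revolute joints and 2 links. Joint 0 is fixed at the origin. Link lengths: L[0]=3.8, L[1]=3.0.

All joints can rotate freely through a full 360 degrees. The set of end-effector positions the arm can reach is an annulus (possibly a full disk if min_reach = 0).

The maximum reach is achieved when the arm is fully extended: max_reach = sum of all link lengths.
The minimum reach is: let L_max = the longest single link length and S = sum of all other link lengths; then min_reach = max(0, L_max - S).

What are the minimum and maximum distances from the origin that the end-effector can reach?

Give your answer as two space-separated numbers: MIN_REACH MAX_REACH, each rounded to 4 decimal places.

Answer: 0.8000 6.8000

Derivation:
Link lengths: [3.8, 3.0]
max_reach = 3.8 + 3 = 6.8
L_max = max([3.8, 3.0]) = 3.8
S (sum of others) = 6.8 - 3.8 = 3
min_reach = max(0, 3.8 - 3) = max(0, 0.8) = 0.8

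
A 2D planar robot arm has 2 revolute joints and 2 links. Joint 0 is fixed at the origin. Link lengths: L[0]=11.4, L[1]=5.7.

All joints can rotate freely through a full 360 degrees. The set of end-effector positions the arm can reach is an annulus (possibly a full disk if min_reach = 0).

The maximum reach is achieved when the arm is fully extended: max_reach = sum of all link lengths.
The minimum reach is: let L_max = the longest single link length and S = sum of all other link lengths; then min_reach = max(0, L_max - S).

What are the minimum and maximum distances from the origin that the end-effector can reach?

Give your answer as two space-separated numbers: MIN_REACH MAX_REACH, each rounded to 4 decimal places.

Link lengths: [11.4, 5.7]
max_reach = 11.4 + 5.7 = 17.1
L_max = max([11.4, 5.7]) = 11.4
S (sum of others) = 17.1 - 11.4 = 5.7
min_reach = max(0, 11.4 - 5.7) = max(0, 5.7) = 5.7

Answer: 5.7000 17.1000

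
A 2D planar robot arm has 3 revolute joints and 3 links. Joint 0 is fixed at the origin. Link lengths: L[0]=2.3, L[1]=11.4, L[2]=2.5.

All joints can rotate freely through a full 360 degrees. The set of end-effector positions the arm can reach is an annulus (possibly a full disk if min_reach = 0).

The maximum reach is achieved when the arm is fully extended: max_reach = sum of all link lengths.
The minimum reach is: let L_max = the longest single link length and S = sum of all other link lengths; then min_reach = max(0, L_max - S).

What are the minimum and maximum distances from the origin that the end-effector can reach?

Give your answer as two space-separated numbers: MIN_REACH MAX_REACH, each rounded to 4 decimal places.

Answer: 6.6000 16.2000

Derivation:
Link lengths: [2.3, 11.4, 2.5]
max_reach = 2.3 + 11.4 + 2.5 = 16.2
L_max = max([2.3, 11.4, 2.5]) = 11.4
S (sum of others) = 16.2 - 11.4 = 4.8
min_reach = max(0, 11.4 - 4.8) = max(0, 6.6) = 6.6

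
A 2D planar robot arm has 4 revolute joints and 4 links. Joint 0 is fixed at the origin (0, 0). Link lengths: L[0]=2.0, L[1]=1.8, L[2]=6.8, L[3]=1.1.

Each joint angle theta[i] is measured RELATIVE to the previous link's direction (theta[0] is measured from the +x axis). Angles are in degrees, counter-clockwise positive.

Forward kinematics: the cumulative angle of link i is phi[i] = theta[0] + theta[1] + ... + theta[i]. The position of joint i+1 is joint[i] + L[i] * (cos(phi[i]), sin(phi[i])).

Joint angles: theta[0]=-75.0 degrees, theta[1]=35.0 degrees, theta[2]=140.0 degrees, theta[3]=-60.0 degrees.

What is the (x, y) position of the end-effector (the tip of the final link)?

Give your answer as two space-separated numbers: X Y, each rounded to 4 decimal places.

Answer: 1.5584 4.3149

Derivation:
joint[0] = (0.0000, 0.0000)  (base)
link 0: phi[0] = -75 = -75 deg
  cos(-75 deg) = 0.2588, sin(-75 deg) = -0.9659
  joint[1] = (0.0000, 0.0000) + 2 * (0.2588, -0.9659) = (0.0000 + 0.5176, 0.0000 + -1.9319) = (0.5176, -1.9319)
link 1: phi[1] = -75 + 35 = -40 deg
  cos(-40 deg) = 0.7660, sin(-40 deg) = -0.6428
  joint[2] = (0.5176, -1.9319) + 1.8 * (0.7660, -0.6428) = (0.5176 + 1.3789, -1.9319 + -1.1570) = (1.8965, -3.0889)
link 2: phi[2] = -75 + 35 + 140 = 100 deg
  cos(100 deg) = -0.1736, sin(100 deg) = 0.9848
  joint[3] = (1.8965, -3.0889) + 6.8 * (-0.1736, 0.9848) = (1.8965 + -1.1808, -3.0889 + 6.6967) = (0.7157, 3.6078)
link 3: phi[3] = -75 + 35 + 140 + -60 = 40 deg
  cos(40 deg) = 0.7660, sin(40 deg) = 0.6428
  joint[4] = (0.7157, 3.6078) + 1.1 * (0.7660, 0.6428) = (0.7157 + 0.8426, 3.6078 + 0.7071) = (1.5584, 4.3149)
End effector: (1.5584, 4.3149)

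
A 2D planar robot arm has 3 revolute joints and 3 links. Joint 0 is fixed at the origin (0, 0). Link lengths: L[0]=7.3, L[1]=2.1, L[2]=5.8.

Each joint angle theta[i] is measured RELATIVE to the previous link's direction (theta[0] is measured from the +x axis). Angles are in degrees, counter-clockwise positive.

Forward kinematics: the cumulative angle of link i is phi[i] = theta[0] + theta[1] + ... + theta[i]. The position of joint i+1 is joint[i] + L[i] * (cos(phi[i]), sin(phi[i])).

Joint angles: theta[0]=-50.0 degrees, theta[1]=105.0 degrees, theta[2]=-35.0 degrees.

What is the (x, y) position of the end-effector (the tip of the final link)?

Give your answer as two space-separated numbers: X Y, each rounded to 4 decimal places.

joint[0] = (0.0000, 0.0000)  (base)
link 0: phi[0] = -50 = -50 deg
  cos(-50 deg) = 0.6428, sin(-50 deg) = -0.7660
  joint[1] = (0.0000, 0.0000) + 7.3 * (0.6428, -0.7660) = (0.0000 + 4.6923, 0.0000 + -5.5921) = (4.6923, -5.5921)
link 1: phi[1] = -50 + 105 = 55 deg
  cos(55 deg) = 0.5736, sin(55 deg) = 0.8192
  joint[2] = (4.6923, -5.5921) + 2.1 * (0.5736, 0.8192) = (4.6923 + 1.2045, -5.5921 + 1.7202) = (5.8969, -3.8719)
link 2: phi[2] = -50 + 105 + -35 = 20 deg
  cos(20 deg) = 0.9397, sin(20 deg) = 0.3420
  joint[3] = (5.8969, -3.8719) + 5.8 * (0.9397, 0.3420) = (5.8969 + 5.4502, -3.8719 + 1.9837) = (11.3471, -1.8882)
End effector: (11.3471, -1.8882)

Answer: 11.3471 -1.8882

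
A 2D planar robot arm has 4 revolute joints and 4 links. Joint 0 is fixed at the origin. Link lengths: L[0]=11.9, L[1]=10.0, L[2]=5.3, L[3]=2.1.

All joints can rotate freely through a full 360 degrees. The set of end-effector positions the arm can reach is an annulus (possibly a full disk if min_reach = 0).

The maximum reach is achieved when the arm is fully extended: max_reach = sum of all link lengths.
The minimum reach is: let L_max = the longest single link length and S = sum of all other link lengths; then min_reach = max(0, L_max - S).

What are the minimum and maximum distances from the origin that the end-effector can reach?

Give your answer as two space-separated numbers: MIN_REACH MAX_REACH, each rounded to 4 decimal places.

Link lengths: [11.9, 10.0, 5.3, 2.1]
max_reach = 11.9 + 10 + 5.3 + 2.1 = 29.3
L_max = max([11.9, 10.0, 5.3, 2.1]) = 11.9
S (sum of others) = 29.3 - 11.9 = 17.4
min_reach = max(0, 11.9 - 17.4) = max(0, -5.5) = 0

Answer: 0.0000 29.3000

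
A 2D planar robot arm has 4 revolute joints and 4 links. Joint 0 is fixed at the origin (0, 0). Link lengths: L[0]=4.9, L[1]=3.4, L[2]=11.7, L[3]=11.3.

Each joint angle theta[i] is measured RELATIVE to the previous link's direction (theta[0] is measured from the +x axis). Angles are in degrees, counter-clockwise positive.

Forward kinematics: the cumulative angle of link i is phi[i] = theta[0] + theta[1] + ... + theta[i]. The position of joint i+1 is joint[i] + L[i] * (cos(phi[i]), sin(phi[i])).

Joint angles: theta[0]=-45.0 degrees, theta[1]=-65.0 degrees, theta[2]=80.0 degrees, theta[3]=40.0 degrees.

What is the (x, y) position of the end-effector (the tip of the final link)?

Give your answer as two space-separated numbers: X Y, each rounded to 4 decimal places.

joint[0] = (0.0000, 0.0000)  (base)
link 0: phi[0] = -45 = -45 deg
  cos(-45 deg) = 0.7071, sin(-45 deg) = -0.7071
  joint[1] = (0.0000, 0.0000) + 4.9 * (0.7071, -0.7071) = (0.0000 + 3.4648, 0.0000 + -3.4648) = (3.4648, -3.4648)
link 1: phi[1] = -45 + -65 = -110 deg
  cos(-110 deg) = -0.3420, sin(-110 deg) = -0.9397
  joint[2] = (3.4648, -3.4648) + 3.4 * (-0.3420, -0.9397) = (3.4648 + -1.1629, -3.4648 + -3.1950) = (2.3020, -6.6598)
link 2: phi[2] = -45 + -65 + 80 = -30 deg
  cos(-30 deg) = 0.8660, sin(-30 deg) = -0.5000
  joint[3] = (2.3020, -6.6598) + 11.7 * (0.8660, -0.5000) = (2.3020 + 10.1325, -6.6598 + -5.8500) = (12.4345, -12.5098)
link 3: phi[3] = -45 + -65 + 80 + 40 = 10 deg
  cos(10 deg) = 0.9848, sin(10 deg) = 0.1736
  joint[4] = (12.4345, -12.5098) + 11.3 * (0.9848, 0.1736) = (12.4345 + 11.1283, -12.5098 + 1.9622) = (23.5628, -10.5476)
End effector: (23.5628, -10.5476)

Answer: 23.5628 -10.5476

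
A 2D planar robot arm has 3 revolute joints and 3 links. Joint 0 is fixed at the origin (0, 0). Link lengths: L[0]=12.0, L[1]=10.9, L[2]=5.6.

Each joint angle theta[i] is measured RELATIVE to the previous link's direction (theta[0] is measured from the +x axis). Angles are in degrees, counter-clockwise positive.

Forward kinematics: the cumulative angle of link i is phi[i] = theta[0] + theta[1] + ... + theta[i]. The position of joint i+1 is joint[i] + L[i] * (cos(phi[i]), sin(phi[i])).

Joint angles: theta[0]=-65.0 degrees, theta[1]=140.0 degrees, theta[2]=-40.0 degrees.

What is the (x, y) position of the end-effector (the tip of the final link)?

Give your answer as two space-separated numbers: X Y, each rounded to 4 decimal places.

Answer: 12.4798 2.8649

Derivation:
joint[0] = (0.0000, 0.0000)  (base)
link 0: phi[0] = -65 = -65 deg
  cos(-65 deg) = 0.4226, sin(-65 deg) = -0.9063
  joint[1] = (0.0000, 0.0000) + 12 * (0.4226, -0.9063) = (0.0000 + 5.0714, 0.0000 + -10.8757) = (5.0714, -10.8757)
link 1: phi[1] = -65 + 140 = 75 deg
  cos(75 deg) = 0.2588, sin(75 deg) = 0.9659
  joint[2] = (5.0714, -10.8757) + 10.9 * (0.2588, 0.9659) = (5.0714 + 2.8211, -10.8757 + 10.5286) = (7.8925, -0.3471)
link 2: phi[2] = -65 + 140 + -40 = 35 deg
  cos(35 deg) = 0.8192, sin(35 deg) = 0.5736
  joint[3] = (7.8925, -0.3471) + 5.6 * (0.8192, 0.5736) = (7.8925 + 4.5873, -0.3471 + 3.2120) = (12.4798, 2.8649)
End effector: (12.4798, 2.8649)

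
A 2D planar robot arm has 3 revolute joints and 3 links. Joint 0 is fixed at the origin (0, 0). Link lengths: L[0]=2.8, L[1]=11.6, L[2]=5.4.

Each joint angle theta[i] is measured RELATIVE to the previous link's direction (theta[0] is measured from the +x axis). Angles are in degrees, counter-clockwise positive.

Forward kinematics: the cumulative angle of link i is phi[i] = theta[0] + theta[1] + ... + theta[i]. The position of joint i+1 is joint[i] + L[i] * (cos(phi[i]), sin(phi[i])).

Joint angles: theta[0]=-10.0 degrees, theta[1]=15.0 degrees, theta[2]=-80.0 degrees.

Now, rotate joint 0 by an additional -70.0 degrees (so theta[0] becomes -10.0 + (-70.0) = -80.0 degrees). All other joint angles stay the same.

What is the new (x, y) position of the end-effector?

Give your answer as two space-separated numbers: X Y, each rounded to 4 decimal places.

joint[0] = (0.0000, 0.0000)  (base)
link 0: phi[0] = -80 = -80 deg
  cos(-80 deg) = 0.1736, sin(-80 deg) = -0.9848
  joint[1] = (0.0000, 0.0000) + 2.8 * (0.1736, -0.9848) = (0.0000 + 0.4862, 0.0000 + -2.7575) = (0.4862, -2.7575)
link 1: phi[1] = -80 + 15 = -65 deg
  cos(-65 deg) = 0.4226, sin(-65 deg) = -0.9063
  joint[2] = (0.4862, -2.7575) + 11.6 * (0.4226, -0.9063) = (0.4862 + 4.9024, -2.7575 + -10.5132) = (5.3886, -13.2706)
link 2: phi[2] = -80 + 15 + -80 = -145 deg
  cos(-145 deg) = -0.8192, sin(-145 deg) = -0.5736
  joint[3] = (5.3886, -13.2706) + 5.4 * (-0.8192, -0.5736) = (5.3886 + -4.4234, -13.2706 + -3.0973) = (0.9652, -16.3679)
End effector: (0.9652, -16.3679)

Answer: 0.9652 -16.3679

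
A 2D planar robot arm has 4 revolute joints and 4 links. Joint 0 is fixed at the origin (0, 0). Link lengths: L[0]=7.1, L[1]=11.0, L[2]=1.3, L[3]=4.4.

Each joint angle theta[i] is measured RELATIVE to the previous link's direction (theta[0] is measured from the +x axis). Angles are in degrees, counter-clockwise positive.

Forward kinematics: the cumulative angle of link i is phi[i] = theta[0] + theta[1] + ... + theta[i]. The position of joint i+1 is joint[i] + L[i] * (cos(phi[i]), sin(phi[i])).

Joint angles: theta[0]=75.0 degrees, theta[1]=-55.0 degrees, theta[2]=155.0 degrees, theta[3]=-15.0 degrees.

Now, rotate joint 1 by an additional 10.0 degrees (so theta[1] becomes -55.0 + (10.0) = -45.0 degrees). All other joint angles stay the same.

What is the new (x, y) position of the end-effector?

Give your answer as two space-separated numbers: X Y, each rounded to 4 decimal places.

joint[0] = (0.0000, 0.0000)  (base)
link 0: phi[0] = 75 = 75 deg
  cos(75 deg) = 0.2588, sin(75 deg) = 0.9659
  joint[1] = (0.0000, 0.0000) + 7.1 * (0.2588, 0.9659) = (0.0000 + 1.8376, 0.0000 + 6.8581) = (1.8376, 6.8581)
link 1: phi[1] = 75 + -45 = 30 deg
  cos(30 deg) = 0.8660, sin(30 deg) = 0.5000
  joint[2] = (1.8376, 6.8581) + 11 * (0.8660, 0.5000) = (1.8376 + 9.5263, 6.8581 + 5.5000) = (11.3639, 12.3581)
link 2: phi[2] = 75 + -45 + 155 = 185 deg
  cos(185 deg) = -0.9962, sin(185 deg) = -0.0872
  joint[3] = (11.3639, 12.3581) + 1.3 * (-0.9962, -0.0872) = (11.3639 + -1.2951, 12.3581 + -0.1133) = (10.0688, 12.2448)
link 3: phi[3] = 75 + -45 + 155 + -15 = 170 deg
  cos(170 deg) = -0.9848, sin(170 deg) = 0.1736
  joint[4] = (10.0688, 12.2448) + 4.4 * (-0.9848, 0.1736) = (10.0688 + -4.3332, 12.2448 + 0.7641) = (5.7357, 13.0088)
End effector: (5.7357, 13.0088)

Answer: 5.7357 13.0088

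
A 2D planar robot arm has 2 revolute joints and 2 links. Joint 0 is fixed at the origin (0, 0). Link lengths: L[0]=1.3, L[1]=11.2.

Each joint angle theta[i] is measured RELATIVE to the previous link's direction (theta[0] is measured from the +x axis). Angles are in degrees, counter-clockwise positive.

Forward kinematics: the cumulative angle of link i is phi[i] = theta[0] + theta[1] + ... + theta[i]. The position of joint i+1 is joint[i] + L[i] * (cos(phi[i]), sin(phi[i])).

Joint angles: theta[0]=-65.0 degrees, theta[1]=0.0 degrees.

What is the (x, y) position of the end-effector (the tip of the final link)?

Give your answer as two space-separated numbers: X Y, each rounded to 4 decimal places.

joint[0] = (0.0000, 0.0000)  (base)
link 0: phi[0] = -65 = -65 deg
  cos(-65 deg) = 0.4226, sin(-65 deg) = -0.9063
  joint[1] = (0.0000, 0.0000) + 1.3 * (0.4226, -0.9063) = (0.0000 + 0.5494, 0.0000 + -1.1782) = (0.5494, -1.1782)
link 1: phi[1] = -65 + 0 = -65 deg
  cos(-65 deg) = 0.4226, sin(-65 deg) = -0.9063
  joint[2] = (0.5494, -1.1782) + 11.2 * (0.4226, -0.9063) = (0.5494 + 4.7333, -1.1782 + -10.1506) = (5.2827, -11.3288)
End effector: (5.2827, -11.3288)

Answer: 5.2827 -11.3288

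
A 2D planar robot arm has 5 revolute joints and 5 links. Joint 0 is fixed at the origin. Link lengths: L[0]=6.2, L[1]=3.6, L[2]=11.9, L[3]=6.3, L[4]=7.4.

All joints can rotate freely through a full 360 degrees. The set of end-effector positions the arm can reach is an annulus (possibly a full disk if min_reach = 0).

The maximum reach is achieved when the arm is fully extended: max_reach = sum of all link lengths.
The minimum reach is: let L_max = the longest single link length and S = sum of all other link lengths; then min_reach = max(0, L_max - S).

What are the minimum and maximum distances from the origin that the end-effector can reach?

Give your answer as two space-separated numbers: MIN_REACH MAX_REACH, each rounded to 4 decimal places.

Link lengths: [6.2, 3.6, 11.9, 6.3, 7.4]
max_reach = 6.2 + 3.6 + 11.9 + 6.3 + 7.4 = 35.4
L_max = max([6.2, 3.6, 11.9, 6.3, 7.4]) = 11.9
S (sum of others) = 35.4 - 11.9 = 23.5
min_reach = max(0, 11.9 - 23.5) = max(0, -11.6) = 0

Answer: 0.0000 35.4000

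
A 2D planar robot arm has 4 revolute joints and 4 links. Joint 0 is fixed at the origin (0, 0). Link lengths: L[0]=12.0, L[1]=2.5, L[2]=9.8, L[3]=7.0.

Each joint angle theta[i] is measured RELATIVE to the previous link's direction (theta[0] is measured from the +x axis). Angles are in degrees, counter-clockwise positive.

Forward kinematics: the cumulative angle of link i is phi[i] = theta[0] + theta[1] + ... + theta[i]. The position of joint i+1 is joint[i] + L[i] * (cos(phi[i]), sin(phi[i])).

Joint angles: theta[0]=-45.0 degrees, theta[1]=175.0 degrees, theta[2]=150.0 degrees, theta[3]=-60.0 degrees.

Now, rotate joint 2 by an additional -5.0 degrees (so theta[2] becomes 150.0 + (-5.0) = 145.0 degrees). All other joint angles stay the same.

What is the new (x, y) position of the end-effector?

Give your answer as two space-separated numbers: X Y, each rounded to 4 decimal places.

Answer: 1.9984 -20.3479

Derivation:
joint[0] = (0.0000, 0.0000)  (base)
link 0: phi[0] = -45 = -45 deg
  cos(-45 deg) = 0.7071, sin(-45 deg) = -0.7071
  joint[1] = (0.0000, 0.0000) + 12 * (0.7071, -0.7071) = (0.0000 + 8.4853, 0.0000 + -8.4853) = (8.4853, -8.4853)
link 1: phi[1] = -45 + 175 = 130 deg
  cos(130 deg) = -0.6428, sin(130 deg) = 0.7660
  joint[2] = (8.4853, -8.4853) + 2.5 * (-0.6428, 0.7660) = (8.4853 + -1.6070, -8.4853 + 1.9151) = (6.8783, -6.5702)
link 2: phi[2] = -45 + 175 + 145 = 275 deg
  cos(275 deg) = 0.0872, sin(275 deg) = -0.9962
  joint[3] = (6.8783, -6.5702) + 9.8 * (0.0872, -0.9962) = (6.8783 + 0.8541, -6.5702 + -9.7627) = (7.7324, -16.3329)
link 3: phi[3] = -45 + 175 + 145 + -60 = 215 deg
  cos(215 deg) = -0.8192, sin(215 deg) = -0.5736
  joint[4] = (7.7324, -16.3329) + 7 * (-0.8192, -0.5736) = (7.7324 + -5.7341, -16.3329 + -4.0150) = (1.9984, -20.3479)
End effector: (1.9984, -20.3479)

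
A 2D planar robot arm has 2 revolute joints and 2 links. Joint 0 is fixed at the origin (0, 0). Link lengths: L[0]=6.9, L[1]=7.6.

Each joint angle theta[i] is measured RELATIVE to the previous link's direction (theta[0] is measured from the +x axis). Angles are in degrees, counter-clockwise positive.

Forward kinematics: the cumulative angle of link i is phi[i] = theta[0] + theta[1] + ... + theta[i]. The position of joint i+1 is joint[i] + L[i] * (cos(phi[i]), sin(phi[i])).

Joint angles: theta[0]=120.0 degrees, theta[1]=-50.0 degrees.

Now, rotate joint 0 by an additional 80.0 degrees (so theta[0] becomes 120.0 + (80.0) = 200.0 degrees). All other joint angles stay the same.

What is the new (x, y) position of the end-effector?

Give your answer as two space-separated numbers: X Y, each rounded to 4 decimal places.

joint[0] = (0.0000, 0.0000)  (base)
link 0: phi[0] = 200 = 200 deg
  cos(200 deg) = -0.9397, sin(200 deg) = -0.3420
  joint[1] = (0.0000, 0.0000) + 6.9 * (-0.9397, -0.3420) = (0.0000 + -6.4839, 0.0000 + -2.3599) = (-6.4839, -2.3599)
link 1: phi[1] = 200 + -50 = 150 deg
  cos(150 deg) = -0.8660, sin(150 deg) = 0.5000
  joint[2] = (-6.4839, -2.3599) + 7.6 * (-0.8660, 0.5000) = (-6.4839 + -6.5818, -2.3599 + 3.8000) = (-13.0657, 1.4401)
End effector: (-13.0657, 1.4401)

Answer: -13.0657 1.4401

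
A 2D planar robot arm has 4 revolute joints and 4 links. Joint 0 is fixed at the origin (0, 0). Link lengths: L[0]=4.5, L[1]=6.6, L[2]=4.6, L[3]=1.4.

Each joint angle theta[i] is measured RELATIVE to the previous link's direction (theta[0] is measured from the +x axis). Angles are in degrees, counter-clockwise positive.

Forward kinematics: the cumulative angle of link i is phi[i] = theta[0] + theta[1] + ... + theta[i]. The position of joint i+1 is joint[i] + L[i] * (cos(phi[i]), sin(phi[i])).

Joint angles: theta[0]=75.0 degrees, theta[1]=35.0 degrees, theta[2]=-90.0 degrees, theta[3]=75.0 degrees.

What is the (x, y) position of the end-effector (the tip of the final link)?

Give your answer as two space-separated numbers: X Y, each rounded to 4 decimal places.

Answer: 3.1079 13.5166

Derivation:
joint[0] = (0.0000, 0.0000)  (base)
link 0: phi[0] = 75 = 75 deg
  cos(75 deg) = 0.2588, sin(75 deg) = 0.9659
  joint[1] = (0.0000, 0.0000) + 4.5 * (0.2588, 0.9659) = (0.0000 + 1.1647, 0.0000 + 4.3467) = (1.1647, 4.3467)
link 1: phi[1] = 75 + 35 = 110 deg
  cos(110 deg) = -0.3420, sin(110 deg) = 0.9397
  joint[2] = (1.1647, 4.3467) + 6.6 * (-0.3420, 0.9397) = (1.1647 + -2.2573, 4.3467 + 6.2020) = (-1.0926, 10.5486)
link 2: phi[2] = 75 + 35 + -90 = 20 deg
  cos(20 deg) = 0.9397, sin(20 deg) = 0.3420
  joint[3] = (-1.0926, 10.5486) + 4.6 * (0.9397, 0.3420) = (-1.0926 + 4.3226, 10.5486 + 1.5733) = (3.2299, 12.1219)
link 3: phi[3] = 75 + 35 + -90 + 75 = 95 deg
  cos(95 deg) = -0.0872, sin(95 deg) = 0.9962
  joint[4] = (3.2299, 12.1219) + 1.4 * (-0.0872, 0.9962) = (3.2299 + -0.1220, 12.1219 + 1.3947) = (3.1079, 13.5166)
End effector: (3.1079, 13.5166)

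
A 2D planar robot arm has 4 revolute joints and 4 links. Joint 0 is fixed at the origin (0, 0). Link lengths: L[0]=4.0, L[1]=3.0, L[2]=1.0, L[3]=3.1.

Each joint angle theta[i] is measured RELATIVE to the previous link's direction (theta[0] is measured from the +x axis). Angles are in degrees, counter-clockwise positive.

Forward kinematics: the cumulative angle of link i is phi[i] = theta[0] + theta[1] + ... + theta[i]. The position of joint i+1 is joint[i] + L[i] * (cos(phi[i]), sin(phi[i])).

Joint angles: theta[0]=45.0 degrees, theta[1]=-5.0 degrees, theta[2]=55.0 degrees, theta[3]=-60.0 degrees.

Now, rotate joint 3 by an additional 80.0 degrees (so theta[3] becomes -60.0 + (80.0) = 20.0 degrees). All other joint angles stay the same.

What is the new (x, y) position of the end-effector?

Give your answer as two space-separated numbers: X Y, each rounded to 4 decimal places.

joint[0] = (0.0000, 0.0000)  (base)
link 0: phi[0] = 45 = 45 deg
  cos(45 deg) = 0.7071, sin(45 deg) = 0.7071
  joint[1] = (0.0000, 0.0000) + 4 * (0.7071, 0.7071) = (0.0000 + 2.8284, 0.0000 + 2.8284) = (2.8284, 2.8284)
link 1: phi[1] = 45 + -5 = 40 deg
  cos(40 deg) = 0.7660, sin(40 deg) = 0.6428
  joint[2] = (2.8284, 2.8284) + 3 * (0.7660, 0.6428) = (2.8284 + 2.2981, 2.8284 + 1.9284) = (5.1266, 4.7568)
link 2: phi[2] = 45 + -5 + 55 = 95 deg
  cos(95 deg) = -0.0872, sin(95 deg) = 0.9962
  joint[3] = (5.1266, 4.7568) + 1 * (-0.0872, 0.9962) = (5.1266 + -0.0872, 4.7568 + 0.9962) = (5.0394, 5.7530)
link 3: phi[3] = 45 + -5 + 55 + 20 = 115 deg
  cos(115 deg) = -0.4226, sin(115 deg) = 0.9063
  joint[4] = (5.0394, 5.7530) + 3.1 * (-0.4226, 0.9063) = (5.0394 + -1.3101, 5.7530 + 2.8096) = (3.7293, 8.5625)
End effector: (3.7293, 8.5625)

Answer: 3.7293 8.5625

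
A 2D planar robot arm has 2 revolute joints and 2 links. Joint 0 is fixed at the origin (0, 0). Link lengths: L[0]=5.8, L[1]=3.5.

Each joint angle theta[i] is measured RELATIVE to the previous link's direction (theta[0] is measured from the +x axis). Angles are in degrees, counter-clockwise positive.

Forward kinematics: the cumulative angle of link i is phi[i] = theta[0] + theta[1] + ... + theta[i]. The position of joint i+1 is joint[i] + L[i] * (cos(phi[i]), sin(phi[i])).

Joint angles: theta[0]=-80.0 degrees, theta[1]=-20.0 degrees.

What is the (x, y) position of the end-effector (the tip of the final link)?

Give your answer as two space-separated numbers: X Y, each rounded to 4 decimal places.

joint[0] = (0.0000, 0.0000)  (base)
link 0: phi[0] = -80 = -80 deg
  cos(-80 deg) = 0.1736, sin(-80 deg) = -0.9848
  joint[1] = (0.0000, 0.0000) + 5.8 * (0.1736, -0.9848) = (0.0000 + 1.0072, 0.0000 + -5.7119) = (1.0072, -5.7119)
link 1: phi[1] = -80 + -20 = -100 deg
  cos(-100 deg) = -0.1736, sin(-100 deg) = -0.9848
  joint[2] = (1.0072, -5.7119) + 3.5 * (-0.1736, -0.9848) = (1.0072 + -0.6078, -5.7119 + -3.4468) = (0.3994, -9.1587)
End effector: (0.3994, -9.1587)

Answer: 0.3994 -9.1587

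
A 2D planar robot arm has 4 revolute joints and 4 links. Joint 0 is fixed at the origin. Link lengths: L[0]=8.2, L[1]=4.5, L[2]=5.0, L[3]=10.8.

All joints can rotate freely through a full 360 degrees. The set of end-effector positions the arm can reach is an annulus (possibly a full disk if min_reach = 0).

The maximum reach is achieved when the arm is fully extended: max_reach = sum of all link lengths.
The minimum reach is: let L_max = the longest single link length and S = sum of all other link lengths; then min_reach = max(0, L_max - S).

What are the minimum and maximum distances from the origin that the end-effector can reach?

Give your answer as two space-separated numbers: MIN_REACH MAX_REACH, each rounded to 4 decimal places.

Answer: 0.0000 28.5000

Derivation:
Link lengths: [8.2, 4.5, 5.0, 10.8]
max_reach = 8.2 + 4.5 + 5 + 10.8 = 28.5
L_max = max([8.2, 4.5, 5.0, 10.8]) = 10.8
S (sum of others) = 28.5 - 10.8 = 17.7
min_reach = max(0, 10.8 - 17.7) = max(0, -6.9) = 0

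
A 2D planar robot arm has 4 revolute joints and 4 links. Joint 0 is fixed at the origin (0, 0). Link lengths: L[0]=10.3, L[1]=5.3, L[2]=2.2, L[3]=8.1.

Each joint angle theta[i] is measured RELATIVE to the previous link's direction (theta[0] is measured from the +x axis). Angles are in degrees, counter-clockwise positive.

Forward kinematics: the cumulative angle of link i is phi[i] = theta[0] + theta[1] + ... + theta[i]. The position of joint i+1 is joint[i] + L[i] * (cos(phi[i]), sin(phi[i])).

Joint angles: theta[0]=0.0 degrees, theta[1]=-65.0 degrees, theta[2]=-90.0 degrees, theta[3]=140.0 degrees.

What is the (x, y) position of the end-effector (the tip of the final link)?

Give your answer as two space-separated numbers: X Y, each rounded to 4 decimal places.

joint[0] = (0.0000, 0.0000)  (base)
link 0: phi[0] = 0 = 0 deg
  cos(0 deg) = 1.0000, sin(0 deg) = 0.0000
  joint[1] = (0.0000, 0.0000) + 10.3 * (1.0000, 0.0000) = (0.0000 + 10.3000, 0.0000 + 0.0000) = (10.3000, 0.0000)
link 1: phi[1] = 0 + -65 = -65 deg
  cos(-65 deg) = 0.4226, sin(-65 deg) = -0.9063
  joint[2] = (10.3000, 0.0000) + 5.3 * (0.4226, -0.9063) = (10.3000 + 2.2399, 0.0000 + -4.8034) = (12.5399, -4.8034)
link 2: phi[2] = 0 + -65 + -90 = -155 deg
  cos(-155 deg) = -0.9063, sin(-155 deg) = -0.4226
  joint[3] = (12.5399, -4.8034) + 2.2 * (-0.9063, -0.4226) = (12.5399 + -1.9939, -4.8034 + -0.9298) = (10.5460, -5.7332)
link 3: phi[3] = 0 + -65 + -90 + 140 = -15 deg
  cos(-15 deg) = 0.9659, sin(-15 deg) = -0.2588
  joint[4] = (10.5460, -5.7332) + 8.1 * (0.9659, -0.2588) = (10.5460 + 7.8240, -5.7332 + -2.0964) = (18.3700, -7.8296)
End effector: (18.3700, -7.8296)

Answer: 18.3700 -7.8296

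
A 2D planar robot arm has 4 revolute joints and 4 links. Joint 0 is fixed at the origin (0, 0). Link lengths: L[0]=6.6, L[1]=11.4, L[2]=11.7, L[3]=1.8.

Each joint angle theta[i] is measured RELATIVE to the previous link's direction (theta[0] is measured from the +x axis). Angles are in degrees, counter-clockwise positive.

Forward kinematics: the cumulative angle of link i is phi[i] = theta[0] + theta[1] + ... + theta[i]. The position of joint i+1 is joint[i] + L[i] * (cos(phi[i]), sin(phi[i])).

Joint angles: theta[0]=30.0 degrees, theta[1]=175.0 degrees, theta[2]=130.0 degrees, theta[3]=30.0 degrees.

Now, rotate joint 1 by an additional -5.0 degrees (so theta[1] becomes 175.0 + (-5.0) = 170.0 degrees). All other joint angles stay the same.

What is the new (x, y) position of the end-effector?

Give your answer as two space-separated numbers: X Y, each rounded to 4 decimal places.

joint[0] = (0.0000, 0.0000)  (base)
link 0: phi[0] = 30 = 30 deg
  cos(30 deg) = 0.8660, sin(30 deg) = 0.5000
  joint[1] = (0.0000, 0.0000) + 6.6 * (0.8660, 0.5000) = (0.0000 + 5.7158, 0.0000 + 3.3000) = (5.7158, 3.3000)
link 1: phi[1] = 30 + 170 = 200 deg
  cos(200 deg) = -0.9397, sin(200 deg) = -0.3420
  joint[2] = (5.7158, 3.3000) + 11.4 * (-0.9397, -0.3420) = (5.7158 + -10.7125, 3.3000 + -3.8990) = (-4.9967, -0.5990)
link 2: phi[2] = 30 + 170 + 130 = 330 deg
  cos(330 deg) = 0.8660, sin(330 deg) = -0.5000
  joint[3] = (-4.9967, -0.5990) + 11.7 * (0.8660, -0.5000) = (-4.9967 + 10.1325, -0.5990 + -5.8500) = (5.1358, -6.4490)
link 3: phi[3] = 30 + 170 + 130 + 30 = 360 deg
  cos(360 deg) = 1.0000, sin(360 deg) = -0.0000
  joint[4] = (5.1358, -6.4490) + 1.8 * (1.0000, -0.0000) = (5.1358 + 1.8000, -6.4490 + -0.0000) = (6.9358, -6.4490)
End effector: (6.9358, -6.4490)

Answer: 6.9358 -6.4490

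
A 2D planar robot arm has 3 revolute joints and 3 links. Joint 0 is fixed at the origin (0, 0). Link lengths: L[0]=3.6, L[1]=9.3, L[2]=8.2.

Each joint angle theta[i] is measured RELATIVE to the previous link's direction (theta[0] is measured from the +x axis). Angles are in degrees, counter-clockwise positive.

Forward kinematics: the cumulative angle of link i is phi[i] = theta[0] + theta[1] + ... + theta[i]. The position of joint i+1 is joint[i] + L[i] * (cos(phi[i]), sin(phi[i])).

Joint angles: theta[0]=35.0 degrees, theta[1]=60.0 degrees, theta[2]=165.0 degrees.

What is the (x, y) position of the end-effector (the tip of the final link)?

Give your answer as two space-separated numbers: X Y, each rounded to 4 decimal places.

joint[0] = (0.0000, 0.0000)  (base)
link 0: phi[0] = 35 = 35 deg
  cos(35 deg) = 0.8192, sin(35 deg) = 0.5736
  joint[1] = (0.0000, 0.0000) + 3.6 * (0.8192, 0.5736) = (0.0000 + 2.9489, 0.0000 + 2.0649) = (2.9489, 2.0649)
link 1: phi[1] = 35 + 60 = 95 deg
  cos(95 deg) = -0.0872, sin(95 deg) = 0.9962
  joint[2] = (2.9489, 2.0649) + 9.3 * (-0.0872, 0.9962) = (2.9489 + -0.8105, 2.0649 + 9.2646) = (2.1384, 11.3295)
link 2: phi[2] = 35 + 60 + 165 = 260 deg
  cos(260 deg) = -0.1736, sin(260 deg) = -0.9848
  joint[3] = (2.1384, 11.3295) + 8.2 * (-0.1736, -0.9848) = (2.1384 + -1.4239, 11.3295 + -8.0754) = (0.7145, 3.2541)
End effector: (0.7145, 3.2541)

Answer: 0.7145 3.2541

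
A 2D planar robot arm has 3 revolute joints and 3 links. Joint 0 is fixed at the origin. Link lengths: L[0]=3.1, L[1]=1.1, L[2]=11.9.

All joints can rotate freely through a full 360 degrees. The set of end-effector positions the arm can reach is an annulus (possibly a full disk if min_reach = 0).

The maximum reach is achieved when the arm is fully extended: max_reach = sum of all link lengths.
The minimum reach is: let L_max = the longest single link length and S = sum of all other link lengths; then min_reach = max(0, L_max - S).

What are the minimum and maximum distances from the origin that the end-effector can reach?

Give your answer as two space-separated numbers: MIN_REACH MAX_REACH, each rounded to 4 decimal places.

Answer: 7.7000 16.1000

Derivation:
Link lengths: [3.1, 1.1, 11.9]
max_reach = 3.1 + 1.1 + 11.9 = 16.1
L_max = max([3.1, 1.1, 11.9]) = 11.9
S (sum of others) = 16.1 - 11.9 = 4.2
min_reach = max(0, 11.9 - 4.2) = max(0, 7.7) = 7.7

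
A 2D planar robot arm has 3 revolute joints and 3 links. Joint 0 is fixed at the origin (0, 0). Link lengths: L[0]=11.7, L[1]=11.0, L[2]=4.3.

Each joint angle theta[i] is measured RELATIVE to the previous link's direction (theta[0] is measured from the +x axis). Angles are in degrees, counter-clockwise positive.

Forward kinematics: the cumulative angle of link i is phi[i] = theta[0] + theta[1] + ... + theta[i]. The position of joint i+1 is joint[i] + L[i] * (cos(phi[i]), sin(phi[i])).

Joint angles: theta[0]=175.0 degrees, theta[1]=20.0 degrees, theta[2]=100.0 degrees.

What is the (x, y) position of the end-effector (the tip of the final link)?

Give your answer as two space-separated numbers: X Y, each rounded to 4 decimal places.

Answer: -20.4634 -5.7244

Derivation:
joint[0] = (0.0000, 0.0000)  (base)
link 0: phi[0] = 175 = 175 deg
  cos(175 deg) = -0.9962, sin(175 deg) = 0.0872
  joint[1] = (0.0000, 0.0000) + 11.7 * (-0.9962, 0.0872) = (0.0000 + -11.6555, 0.0000 + 1.0197) = (-11.6555, 1.0197)
link 1: phi[1] = 175 + 20 = 195 deg
  cos(195 deg) = -0.9659, sin(195 deg) = -0.2588
  joint[2] = (-11.6555, 1.0197) + 11 * (-0.9659, -0.2588) = (-11.6555 + -10.6252, 1.0197 + -2.8470) = (-22.2807, -1.8273)
link 2: phi[2] = 175 + 20 + 100 = 295 deg
  cos(295 deg) = 0.4226, sin(295 deg) = -0.9063
  joint[3] = (-22.2807, -1.8273) + 4.3 * (0.4226, -0.9063) = (-22.2807 + 1.8173, -1.8273 + -3.8971) = (-20.4634, -5.7244)
End effector: (-20.4634, -5.7244)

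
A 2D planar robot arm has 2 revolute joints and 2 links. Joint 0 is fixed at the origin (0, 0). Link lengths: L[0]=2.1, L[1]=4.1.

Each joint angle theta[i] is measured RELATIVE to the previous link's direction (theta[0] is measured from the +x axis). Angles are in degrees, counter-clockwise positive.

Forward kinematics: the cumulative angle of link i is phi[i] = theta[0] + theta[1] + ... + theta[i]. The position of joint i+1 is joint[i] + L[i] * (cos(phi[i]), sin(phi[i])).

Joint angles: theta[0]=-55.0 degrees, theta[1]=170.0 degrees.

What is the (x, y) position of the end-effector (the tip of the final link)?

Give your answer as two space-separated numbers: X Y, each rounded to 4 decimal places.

joint[0] = (0.0000, 0.0000)  (base)
link 0: phi[0] = -55 = -55 deg
  cos(-55 deg) = 0.5736, sin(-55 deg) = -0.8192
  joint[1] = (0.0000, 0.0000) + 2.1 * (0.5736, -0.8192) = (0.0000 + 1.2045, 0.0000 + -1.7202) = (1.2045, -1.7202)
link 1: phi[1] = -55 + 170 = 115 deg
  cos(115 deg) = -0.4226, sin(115 deg) = 0.9063
  joint[2] = (1.2045, -1.7202) + 4.1 * (-0.4226, 0.9063) = (1.2045 + -1.7327, -1.7202 + 3.7159) = (-0.5282, 1.9956)
End effector: (-0.5282, 1.9956)

Answer: -0.5282 1.9956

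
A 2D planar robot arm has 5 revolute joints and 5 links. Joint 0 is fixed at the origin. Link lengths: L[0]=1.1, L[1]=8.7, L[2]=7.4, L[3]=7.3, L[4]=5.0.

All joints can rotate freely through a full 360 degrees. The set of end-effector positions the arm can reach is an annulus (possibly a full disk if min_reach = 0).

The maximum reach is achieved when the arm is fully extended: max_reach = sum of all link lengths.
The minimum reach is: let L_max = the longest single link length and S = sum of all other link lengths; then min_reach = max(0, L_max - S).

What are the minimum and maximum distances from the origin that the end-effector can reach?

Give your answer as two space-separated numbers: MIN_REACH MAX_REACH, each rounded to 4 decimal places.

Link lengths: [1.1, 8.7, 7.4, 7.3, 5.0]
max_reach = 1.1 + 8.7 + 7.4 + 7.3 + 5 = 29.5
L_max = max([1.1, 8.7, 7.4, 7.3, 5.0]) = 8.7
S (sum of others) = 29.5 - 8.7 = 20.8
min_reach = max(0, 8.7 - 20.8) = max(0, -12.1) = 0

Answer: 0.0000 29.5000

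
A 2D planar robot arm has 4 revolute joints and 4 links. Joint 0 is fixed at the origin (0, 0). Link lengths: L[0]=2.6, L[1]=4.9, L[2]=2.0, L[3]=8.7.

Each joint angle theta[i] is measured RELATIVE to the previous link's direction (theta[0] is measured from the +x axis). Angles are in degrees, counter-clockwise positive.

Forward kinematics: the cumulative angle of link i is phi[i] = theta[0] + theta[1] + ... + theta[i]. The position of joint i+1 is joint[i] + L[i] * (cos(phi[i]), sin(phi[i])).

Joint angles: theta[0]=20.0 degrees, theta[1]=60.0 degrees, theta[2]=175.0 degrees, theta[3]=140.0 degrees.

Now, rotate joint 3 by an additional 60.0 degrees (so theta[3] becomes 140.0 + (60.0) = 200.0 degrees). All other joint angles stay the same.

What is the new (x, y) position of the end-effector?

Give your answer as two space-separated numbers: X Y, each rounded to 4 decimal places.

Answer: 2.0182 12.4499

Derivation:
joint[0] = (0.0000, 0.0000)  (base)
link 0: phi[0] = 20 = 20 deg
  cos(20 deg) = 0.9397, sin(20 deg) = 0.3420
  joint[1] = (0.0000, 0.0000) + 2.6 * (0.9397, 0.3420) = (0.0000 + 2.4432, 0.0000 + 0.8893) = (2.4432, 0.8893)
link 1: phi[1] = 20 + 60 = 80 deg
  cos(80 deg) = 0.1736, sin(80 deg) = 0.9848
  joint[2] = (2.4432, 0.8893) + 4.9 * (0.1736, 0.9848) = (2.4432 + 0.8509, 0.8893 + 4.8256) = (3.2941, 5.7148)
link 2: phi[2] = 20 + 60 + 175 = 255 deg
  cos(255 deg) = -0.2588, sin(255 deg) = -0.9659
  joint[3] = (3.2941, 5.7148) + 2 * (-0.2588, -0.9659) = (3.2941 + -0.5176, 5.7148 + -1.9319) = (2.7764, 3.7830)
link 3: phi[3] = 20 + 60 + 175 + 200 = 455 deg
  cos(455 deg) = -0.0872, sin(455 deg) = 0.9962
  joint[4] = (2.7764, 3.7830) + 8.7 * (-0.0872, 0.9962) = (2.7764 + -0.7583, 3.7830 + 8.6669) = (2.0182, 12.4499)
End effector: (2.0182, 12.4499)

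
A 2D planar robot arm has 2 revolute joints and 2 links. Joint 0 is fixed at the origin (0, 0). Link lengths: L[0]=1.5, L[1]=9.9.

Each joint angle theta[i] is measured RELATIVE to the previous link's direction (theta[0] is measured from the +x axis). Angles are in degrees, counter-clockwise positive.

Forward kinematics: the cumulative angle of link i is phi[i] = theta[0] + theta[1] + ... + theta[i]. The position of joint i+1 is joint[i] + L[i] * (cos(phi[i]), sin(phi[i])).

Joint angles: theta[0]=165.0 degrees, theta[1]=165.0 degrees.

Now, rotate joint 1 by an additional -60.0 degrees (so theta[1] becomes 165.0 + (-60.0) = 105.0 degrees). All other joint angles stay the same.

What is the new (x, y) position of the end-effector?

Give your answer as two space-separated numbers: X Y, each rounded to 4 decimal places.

joint[0] = (0.0000, 0.0000)  (base)
link 0: phi[0] = 165 = 165 deg
  cos(165 deg) = -0.9659, sin(165 deg) = 0.2588
  joint[1] = (0.0000, 0.0000) + 1.5 * (-0.9659, 0.2588) = (0.0000 + -1.4489, 0.0000 + 0.3882) = (-1.4489, 0.3882)
link 1: phi[1] = 165 + 105 = 270 deg
  cos(270 deg) = -0.0000, sin(270 deg) = -1.0000
  joint[2] = (-1.4489, 0.3882) + 9.9 * (-0.0000, -1.0000) = (-1.4489 + -0.0000, 0.3882 + -9.9000) = (-1.4489, -9.5118)
End effector: (-1.4489, -9.5118)

Answer: -1.4489 -9.5118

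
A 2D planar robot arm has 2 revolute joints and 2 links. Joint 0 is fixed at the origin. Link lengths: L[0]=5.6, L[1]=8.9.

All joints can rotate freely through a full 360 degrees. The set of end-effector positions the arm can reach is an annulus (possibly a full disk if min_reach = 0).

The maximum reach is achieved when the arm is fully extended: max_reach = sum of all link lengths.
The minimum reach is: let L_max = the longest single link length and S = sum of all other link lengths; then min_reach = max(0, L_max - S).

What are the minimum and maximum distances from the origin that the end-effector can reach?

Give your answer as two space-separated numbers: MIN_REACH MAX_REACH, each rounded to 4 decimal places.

Link lengths: [5.6, 8.9]
max_reach = 5.6 + 8.9 = 14.5
L_max = max([5.6, 8.9]) = 8.9
S (sum of others) = 14.5 - 8.9 = 5.6
min_reach = max(0, 8.9 - 5.6) = max(0, 3.3) = 3.3

Answer: 3.3000 14.5000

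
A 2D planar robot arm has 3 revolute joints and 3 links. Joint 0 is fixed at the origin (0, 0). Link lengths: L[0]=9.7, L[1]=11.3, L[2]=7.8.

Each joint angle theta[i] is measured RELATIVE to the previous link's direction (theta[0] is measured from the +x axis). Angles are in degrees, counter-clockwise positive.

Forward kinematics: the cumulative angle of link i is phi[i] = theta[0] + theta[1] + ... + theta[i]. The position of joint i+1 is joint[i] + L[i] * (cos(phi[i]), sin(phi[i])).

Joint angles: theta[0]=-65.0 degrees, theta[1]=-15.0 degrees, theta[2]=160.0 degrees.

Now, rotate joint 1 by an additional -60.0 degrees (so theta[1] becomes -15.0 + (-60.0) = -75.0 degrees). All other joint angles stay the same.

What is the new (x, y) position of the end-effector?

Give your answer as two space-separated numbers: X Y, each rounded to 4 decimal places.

Answer: 2.7727 -13.3869

Derivation:
joint[0] = (0.0000, 0.0000)  (base)
link 0: phi[0] = -65 = -65 deg
  cos(-65 deg) = 0.4226, sin(-65 deg) = -0.9063
  joint[1] = (0.0000, 0.0000) + 9.7 * (0.4226, -0.9063) = (0.0000 + 4.0994, 0.0000 + -8.7912) = (4.0994, -8.7912)
link 1: phi[1] = -65 + -75 = -140 deg
  cos(-140 deg) = -0.7660, sin(-140 deg) = -0.6428
  joint[2] = (4.0994, -8.7912) + 11.3 * (-0.7660, -0.6428) = (4.0994 + -8.6563, -8.7912 + -7.2635) = (-4.5569, -16.0547)
link 2: phi[2] = -65 + -75 + 160 = 20 deg
  cos(20 deg) = 0.9397, sin(20 deg) = 0.3420
  joint[3] = (-4.5569, -16.0547) + 7.8 * (0.9397, 0.3420) = (-4.5569 + 7.3296, -16.0547 + 2.6678) = (2.7727, -13.3869)
End effector: (2.7727, -13.3869)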